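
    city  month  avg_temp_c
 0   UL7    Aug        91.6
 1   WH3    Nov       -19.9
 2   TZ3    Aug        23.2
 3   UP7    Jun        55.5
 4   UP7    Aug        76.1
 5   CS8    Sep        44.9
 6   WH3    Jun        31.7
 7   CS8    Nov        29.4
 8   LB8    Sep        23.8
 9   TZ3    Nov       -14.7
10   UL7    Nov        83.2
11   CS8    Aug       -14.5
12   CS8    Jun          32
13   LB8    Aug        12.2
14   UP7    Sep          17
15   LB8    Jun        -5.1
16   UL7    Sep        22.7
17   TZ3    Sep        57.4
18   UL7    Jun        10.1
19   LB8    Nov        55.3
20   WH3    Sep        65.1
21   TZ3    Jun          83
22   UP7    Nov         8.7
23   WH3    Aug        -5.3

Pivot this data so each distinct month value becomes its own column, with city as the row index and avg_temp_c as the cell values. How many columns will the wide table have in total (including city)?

5

1 column for city plus 4 distinct month values → 5 columns.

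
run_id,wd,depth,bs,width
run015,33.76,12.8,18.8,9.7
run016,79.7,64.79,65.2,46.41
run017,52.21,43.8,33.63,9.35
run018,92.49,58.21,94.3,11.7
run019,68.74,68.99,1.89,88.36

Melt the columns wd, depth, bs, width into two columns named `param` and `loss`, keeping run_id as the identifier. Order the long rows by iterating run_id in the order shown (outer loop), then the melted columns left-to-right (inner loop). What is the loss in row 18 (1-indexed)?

68.99

20 rows total (5 × 4). Row 18: index ⌊(18-1)/4⌋ = 4 into run_id → run019; (18-1) mod 4 = 1 into the melted columns → depth.
So row 18 is (run019, depth, 68.99); loss = 68.99.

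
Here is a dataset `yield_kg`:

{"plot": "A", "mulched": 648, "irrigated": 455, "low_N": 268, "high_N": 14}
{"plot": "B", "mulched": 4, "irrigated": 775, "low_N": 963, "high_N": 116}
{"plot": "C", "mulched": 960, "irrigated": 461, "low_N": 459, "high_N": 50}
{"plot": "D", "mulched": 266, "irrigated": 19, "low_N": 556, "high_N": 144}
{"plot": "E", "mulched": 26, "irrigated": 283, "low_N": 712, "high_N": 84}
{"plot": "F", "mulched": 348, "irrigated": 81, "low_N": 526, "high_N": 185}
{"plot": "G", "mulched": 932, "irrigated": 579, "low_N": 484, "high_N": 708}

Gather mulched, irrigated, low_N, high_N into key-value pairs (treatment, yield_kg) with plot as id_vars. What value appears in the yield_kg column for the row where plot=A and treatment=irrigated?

455

Unpivoting turns each (plot, wide-column) pair into one long row.
The wide cell at row A, column irrigated holds 455, so the long row (A, irrigated) has yield_kg=455.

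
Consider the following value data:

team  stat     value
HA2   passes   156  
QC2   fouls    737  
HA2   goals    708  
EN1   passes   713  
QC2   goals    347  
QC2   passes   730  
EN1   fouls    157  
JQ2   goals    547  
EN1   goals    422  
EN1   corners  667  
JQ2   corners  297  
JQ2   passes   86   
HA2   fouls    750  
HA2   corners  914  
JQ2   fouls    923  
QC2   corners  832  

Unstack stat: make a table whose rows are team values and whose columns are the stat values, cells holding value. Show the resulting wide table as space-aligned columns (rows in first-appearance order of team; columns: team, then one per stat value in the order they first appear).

team  passes  fouls  goals  corners
HA2   156     750    708    914    
QC2   730     737    347    832    
EN1   713     157    422    667    
JQ2   86      923    547    297    

Columns: team plus the 4 distinct stat values (passes, fouls, goals, corners).
For example, row HA2 column passes takes value=156 from the long row (HA2, passes).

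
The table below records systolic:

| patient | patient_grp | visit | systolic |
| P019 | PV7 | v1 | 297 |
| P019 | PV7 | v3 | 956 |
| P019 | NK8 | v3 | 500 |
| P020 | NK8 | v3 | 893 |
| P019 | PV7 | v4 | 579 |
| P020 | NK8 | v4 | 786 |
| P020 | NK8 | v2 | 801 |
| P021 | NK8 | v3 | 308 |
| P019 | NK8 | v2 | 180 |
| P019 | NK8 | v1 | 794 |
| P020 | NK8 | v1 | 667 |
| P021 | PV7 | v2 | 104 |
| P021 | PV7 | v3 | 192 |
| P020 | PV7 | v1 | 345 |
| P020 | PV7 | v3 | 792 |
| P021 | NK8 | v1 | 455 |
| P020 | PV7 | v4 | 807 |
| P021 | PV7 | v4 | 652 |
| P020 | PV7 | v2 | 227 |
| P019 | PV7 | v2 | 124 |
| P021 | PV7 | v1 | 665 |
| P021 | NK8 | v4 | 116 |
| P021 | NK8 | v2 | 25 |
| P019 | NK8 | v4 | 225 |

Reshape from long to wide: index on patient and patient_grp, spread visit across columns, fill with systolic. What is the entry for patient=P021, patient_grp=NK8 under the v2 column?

25

Wide layout: rows indexed by patient and patient_grp, columns are the 4 distinct visit values (v1, v3, v4, v2).
Cell (patient=P021, patient_grp=NK8, visit=v2) draws from the long row where patient=P021, patient_grp=NK8 and visit=v2, which has systolic=25.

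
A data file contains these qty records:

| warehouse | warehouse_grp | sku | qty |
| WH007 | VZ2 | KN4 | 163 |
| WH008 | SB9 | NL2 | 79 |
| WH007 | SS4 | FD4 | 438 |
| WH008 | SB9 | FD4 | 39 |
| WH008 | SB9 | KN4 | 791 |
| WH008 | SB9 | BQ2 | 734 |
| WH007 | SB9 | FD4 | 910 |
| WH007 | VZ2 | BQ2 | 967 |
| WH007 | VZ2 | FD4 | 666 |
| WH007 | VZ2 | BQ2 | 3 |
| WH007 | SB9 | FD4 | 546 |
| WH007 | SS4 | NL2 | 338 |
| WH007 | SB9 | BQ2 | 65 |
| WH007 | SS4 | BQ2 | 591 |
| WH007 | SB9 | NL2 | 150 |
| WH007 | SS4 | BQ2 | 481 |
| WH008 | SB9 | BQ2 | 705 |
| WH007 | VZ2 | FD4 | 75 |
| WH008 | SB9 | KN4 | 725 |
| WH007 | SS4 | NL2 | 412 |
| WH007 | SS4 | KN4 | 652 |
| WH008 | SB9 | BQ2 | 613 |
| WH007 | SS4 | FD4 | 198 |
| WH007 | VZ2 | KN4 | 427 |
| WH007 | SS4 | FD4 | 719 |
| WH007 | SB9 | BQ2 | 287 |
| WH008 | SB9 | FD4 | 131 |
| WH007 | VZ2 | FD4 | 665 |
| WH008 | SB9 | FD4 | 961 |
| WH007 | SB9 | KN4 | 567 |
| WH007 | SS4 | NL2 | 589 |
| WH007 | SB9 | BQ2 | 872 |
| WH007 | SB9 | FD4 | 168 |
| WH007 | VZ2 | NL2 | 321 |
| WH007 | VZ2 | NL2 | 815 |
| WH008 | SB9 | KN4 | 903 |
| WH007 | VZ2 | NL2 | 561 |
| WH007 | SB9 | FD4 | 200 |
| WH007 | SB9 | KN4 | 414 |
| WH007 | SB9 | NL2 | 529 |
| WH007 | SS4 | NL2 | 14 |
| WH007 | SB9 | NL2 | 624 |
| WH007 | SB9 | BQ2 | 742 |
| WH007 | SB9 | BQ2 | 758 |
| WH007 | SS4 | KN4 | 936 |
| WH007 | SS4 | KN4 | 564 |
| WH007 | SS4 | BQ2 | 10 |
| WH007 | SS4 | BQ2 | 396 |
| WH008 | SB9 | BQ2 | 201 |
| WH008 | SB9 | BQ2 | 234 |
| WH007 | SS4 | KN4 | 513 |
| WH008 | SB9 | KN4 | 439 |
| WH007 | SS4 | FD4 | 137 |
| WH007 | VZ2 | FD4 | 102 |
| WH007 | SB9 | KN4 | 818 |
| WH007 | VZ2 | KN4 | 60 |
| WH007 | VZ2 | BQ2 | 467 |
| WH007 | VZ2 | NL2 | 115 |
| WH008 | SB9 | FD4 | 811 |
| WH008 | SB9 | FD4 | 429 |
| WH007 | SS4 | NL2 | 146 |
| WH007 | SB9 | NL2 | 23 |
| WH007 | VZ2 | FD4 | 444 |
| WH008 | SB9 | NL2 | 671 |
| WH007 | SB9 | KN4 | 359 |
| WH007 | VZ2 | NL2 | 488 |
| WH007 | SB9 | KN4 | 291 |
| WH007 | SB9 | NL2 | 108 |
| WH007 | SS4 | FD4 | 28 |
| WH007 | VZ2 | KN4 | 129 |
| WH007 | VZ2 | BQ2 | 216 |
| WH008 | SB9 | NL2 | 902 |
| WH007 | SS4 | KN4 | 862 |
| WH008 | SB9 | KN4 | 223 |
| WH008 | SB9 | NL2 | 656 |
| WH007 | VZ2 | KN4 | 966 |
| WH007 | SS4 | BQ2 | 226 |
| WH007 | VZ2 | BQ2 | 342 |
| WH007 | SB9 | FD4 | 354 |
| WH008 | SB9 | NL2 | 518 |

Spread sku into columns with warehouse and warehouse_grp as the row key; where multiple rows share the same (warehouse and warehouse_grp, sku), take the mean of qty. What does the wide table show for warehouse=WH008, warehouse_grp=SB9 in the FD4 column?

Rows with warehouse=WH008, warehouse_grp=SB9 and sku=FD4: qty values are 39, 131, 961, 811, 429.
(39 + 131 + 961 + 811 + 429) / 5 = 474.20.

474.20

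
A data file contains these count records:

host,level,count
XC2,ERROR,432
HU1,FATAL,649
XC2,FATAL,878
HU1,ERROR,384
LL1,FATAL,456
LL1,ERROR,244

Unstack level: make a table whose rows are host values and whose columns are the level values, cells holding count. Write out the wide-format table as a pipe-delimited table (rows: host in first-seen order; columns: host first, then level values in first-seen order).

| host | ERROR | FATAL |
| XC2 | 432 | 878 |
| HU1 | 384 | 649 |
| LL1 | 244 | 456 |

Columns: host plus the 2 distinct level values (ERROR, FATAL).
For example, row XC2 column ERROR takes count=432 from the long row (XC2, ERROR).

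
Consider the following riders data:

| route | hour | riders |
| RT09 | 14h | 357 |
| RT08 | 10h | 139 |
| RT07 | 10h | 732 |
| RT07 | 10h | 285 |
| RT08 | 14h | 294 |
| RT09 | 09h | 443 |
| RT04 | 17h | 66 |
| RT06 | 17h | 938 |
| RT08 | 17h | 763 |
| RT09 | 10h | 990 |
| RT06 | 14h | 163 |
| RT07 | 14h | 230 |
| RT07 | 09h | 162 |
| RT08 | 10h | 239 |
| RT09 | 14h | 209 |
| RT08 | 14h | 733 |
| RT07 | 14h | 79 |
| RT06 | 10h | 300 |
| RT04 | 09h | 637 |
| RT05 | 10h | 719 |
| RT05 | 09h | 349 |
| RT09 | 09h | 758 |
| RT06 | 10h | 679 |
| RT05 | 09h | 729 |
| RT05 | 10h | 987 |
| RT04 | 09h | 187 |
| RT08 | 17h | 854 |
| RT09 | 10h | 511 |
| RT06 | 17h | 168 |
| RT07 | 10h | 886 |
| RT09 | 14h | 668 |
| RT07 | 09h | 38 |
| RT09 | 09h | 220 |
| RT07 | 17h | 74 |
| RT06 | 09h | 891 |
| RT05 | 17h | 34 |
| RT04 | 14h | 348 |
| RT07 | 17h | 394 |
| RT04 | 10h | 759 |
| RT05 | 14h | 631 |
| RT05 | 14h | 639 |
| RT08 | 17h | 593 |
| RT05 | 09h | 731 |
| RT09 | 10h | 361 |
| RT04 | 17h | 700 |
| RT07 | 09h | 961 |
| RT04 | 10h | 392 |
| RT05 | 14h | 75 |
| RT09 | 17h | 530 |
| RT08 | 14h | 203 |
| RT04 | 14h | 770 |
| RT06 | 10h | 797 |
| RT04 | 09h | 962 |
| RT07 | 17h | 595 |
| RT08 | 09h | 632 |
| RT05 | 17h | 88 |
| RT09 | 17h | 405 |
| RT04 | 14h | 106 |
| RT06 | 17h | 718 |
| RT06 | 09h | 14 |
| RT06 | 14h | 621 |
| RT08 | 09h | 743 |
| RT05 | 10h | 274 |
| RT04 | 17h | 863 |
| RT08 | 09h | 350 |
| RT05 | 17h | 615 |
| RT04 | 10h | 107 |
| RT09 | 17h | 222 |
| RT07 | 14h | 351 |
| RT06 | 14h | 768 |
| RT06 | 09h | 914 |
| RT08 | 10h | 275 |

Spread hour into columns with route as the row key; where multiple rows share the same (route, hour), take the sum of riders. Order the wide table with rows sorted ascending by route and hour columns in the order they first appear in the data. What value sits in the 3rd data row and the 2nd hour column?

1776

With rows sorted ascending by route, row 3 is route=RT06. hour columns in first-appearance order: 14h, 10h, 09h, 17h; column 2 is 10h.
Long rows with route=RT06, hour=10h: 300 + 679 + 797 = 1776.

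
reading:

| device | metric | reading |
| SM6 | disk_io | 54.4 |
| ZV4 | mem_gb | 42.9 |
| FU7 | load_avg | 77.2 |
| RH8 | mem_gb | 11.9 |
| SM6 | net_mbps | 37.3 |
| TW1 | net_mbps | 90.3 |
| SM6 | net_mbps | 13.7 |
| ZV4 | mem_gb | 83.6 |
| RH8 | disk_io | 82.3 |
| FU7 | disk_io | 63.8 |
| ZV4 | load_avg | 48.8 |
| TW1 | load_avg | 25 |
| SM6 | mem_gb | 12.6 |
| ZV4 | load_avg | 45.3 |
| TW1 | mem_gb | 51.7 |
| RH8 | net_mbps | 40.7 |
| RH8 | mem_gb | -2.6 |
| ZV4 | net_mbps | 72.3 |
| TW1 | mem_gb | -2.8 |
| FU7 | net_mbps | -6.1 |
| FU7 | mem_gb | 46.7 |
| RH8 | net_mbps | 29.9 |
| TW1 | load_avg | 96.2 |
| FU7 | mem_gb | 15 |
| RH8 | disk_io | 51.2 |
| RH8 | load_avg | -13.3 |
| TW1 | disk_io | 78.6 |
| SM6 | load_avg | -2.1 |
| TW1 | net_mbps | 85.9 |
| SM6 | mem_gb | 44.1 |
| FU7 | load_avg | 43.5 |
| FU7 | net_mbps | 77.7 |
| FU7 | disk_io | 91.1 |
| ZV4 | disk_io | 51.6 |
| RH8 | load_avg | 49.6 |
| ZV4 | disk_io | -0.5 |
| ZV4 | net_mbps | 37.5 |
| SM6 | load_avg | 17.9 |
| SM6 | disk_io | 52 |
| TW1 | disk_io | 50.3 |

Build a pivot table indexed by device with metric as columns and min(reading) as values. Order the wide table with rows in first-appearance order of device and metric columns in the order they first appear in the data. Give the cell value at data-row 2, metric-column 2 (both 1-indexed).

With rows in first-appearance order of device, row 2 is device=ZV4. metric columns in first-appearance order: disk_io, mem_gb, load_avg, net_mbps; column 2 is mem_gb.
Long rows with device=ZV4, metric=mem_gb: min(42.9, 83.6) = 42.9.

42.9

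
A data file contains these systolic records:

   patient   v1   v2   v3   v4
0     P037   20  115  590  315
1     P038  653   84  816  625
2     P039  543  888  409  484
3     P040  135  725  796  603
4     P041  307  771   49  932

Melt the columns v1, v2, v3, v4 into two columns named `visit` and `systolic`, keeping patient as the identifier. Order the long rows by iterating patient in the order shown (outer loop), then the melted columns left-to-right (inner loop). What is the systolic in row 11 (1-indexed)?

409

20 rows total (5 × 4). Row 11: index ⌊(11-1)/4⌋ = 2 into patient → P039; (11-1) mod 4 = 2 into the melted columns → v3.
So row 11 is (P039, v3, 409); systolic = 409.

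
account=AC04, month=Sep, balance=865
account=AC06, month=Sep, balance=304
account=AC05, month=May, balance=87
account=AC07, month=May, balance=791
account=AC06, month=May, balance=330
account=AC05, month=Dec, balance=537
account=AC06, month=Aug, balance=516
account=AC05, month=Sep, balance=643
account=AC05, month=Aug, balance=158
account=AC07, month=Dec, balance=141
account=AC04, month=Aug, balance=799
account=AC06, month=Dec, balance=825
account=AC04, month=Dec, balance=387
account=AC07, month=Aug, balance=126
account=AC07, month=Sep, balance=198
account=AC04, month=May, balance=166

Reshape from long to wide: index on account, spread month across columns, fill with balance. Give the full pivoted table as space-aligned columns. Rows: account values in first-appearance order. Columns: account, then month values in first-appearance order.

Columns: account plus the 4 distinct month values (Sep, May, Dec, Aug).
For example, row AC04 column Sep takes balance=865 from the long row (AC04, Sep).

account  Sep  May  Dec  Aug
AC04     865  166  387  799
AC06     304  330  825  516
AC05     643  87   537  158
AC07     198  791  141  126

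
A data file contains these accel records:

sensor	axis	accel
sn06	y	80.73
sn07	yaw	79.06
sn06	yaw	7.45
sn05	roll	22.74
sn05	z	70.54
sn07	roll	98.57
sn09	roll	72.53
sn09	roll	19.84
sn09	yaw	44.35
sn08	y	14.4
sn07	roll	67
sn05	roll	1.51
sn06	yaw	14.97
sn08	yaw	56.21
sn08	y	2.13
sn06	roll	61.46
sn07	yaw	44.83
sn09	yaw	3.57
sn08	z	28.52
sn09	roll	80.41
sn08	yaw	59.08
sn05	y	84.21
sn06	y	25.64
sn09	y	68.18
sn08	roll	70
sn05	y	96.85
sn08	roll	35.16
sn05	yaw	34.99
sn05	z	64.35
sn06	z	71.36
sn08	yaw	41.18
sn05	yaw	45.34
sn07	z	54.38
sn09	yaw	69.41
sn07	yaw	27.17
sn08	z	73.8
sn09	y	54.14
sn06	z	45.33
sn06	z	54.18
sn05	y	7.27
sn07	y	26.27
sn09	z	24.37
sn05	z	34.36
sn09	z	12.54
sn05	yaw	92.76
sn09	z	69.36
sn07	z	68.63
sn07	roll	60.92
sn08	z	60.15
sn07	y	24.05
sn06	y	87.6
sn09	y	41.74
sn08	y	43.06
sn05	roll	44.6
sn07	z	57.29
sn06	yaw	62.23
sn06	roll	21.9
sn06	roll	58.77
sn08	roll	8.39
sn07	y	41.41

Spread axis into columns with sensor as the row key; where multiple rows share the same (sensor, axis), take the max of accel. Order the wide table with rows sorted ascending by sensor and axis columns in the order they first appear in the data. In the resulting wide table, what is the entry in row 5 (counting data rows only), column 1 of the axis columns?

With rows sorted ascending by sensor, row 5 is sensor=sn09. axis columns in first-appearance order: y, yaw, roll, z; column 1 is y.
Long rows with sensor=sn09, axis=y: max(68.18, 54.14, 41.74) = 68.18.

68.18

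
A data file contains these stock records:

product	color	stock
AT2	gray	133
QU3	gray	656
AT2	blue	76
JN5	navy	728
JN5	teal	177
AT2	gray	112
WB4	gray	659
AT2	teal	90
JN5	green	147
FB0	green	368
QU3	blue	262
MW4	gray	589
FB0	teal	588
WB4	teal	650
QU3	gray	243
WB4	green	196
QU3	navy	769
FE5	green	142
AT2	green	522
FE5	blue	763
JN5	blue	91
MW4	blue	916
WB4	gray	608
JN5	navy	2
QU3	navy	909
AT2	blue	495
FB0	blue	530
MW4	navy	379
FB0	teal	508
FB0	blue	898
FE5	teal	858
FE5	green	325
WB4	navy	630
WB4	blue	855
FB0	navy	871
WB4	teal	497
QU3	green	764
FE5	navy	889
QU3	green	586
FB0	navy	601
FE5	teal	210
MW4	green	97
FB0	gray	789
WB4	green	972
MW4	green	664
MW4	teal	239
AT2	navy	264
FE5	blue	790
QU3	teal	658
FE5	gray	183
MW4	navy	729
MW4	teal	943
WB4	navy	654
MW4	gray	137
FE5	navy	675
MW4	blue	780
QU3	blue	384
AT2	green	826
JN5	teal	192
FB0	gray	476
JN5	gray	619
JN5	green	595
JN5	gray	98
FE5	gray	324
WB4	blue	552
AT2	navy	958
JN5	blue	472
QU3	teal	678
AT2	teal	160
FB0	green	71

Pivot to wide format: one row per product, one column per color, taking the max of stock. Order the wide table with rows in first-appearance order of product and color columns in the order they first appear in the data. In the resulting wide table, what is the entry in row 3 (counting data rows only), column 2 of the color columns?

With rows in first-appearance order of product, row 3 is product=JN5. color columns in first-appearance order: gray, blue, navy, teal, green; column 2 is blue.
Long rows with product=JN5, color=blue: max(91, 472) = 472.

472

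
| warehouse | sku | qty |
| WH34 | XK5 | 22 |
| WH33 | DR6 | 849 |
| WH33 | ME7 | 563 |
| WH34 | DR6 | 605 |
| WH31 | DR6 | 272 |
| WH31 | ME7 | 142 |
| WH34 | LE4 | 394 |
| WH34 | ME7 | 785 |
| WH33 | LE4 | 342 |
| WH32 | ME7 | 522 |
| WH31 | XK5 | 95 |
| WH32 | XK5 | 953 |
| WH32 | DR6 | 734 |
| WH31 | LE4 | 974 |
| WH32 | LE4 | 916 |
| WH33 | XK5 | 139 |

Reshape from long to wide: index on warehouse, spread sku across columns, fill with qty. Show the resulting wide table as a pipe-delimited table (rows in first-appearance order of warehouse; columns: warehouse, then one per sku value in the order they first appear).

| warehouse | XK5 | DR6 | ME7 | LE4 |
| WH34 | 22 | 605 | 785 | 394 |
| WH33 | 139 | 849 | 563 | 342 |
| WH31 | 95 | 272 | 142 | 974 |
| WH32 | 953 | 734 | 522 | 916 |

Columns: warehouse plus the 4 distinct sku values (XK5, DR6, ME7, LE4).
For example, row WH34 column XK5 takes qty=22 from the long row (WH34, XK5).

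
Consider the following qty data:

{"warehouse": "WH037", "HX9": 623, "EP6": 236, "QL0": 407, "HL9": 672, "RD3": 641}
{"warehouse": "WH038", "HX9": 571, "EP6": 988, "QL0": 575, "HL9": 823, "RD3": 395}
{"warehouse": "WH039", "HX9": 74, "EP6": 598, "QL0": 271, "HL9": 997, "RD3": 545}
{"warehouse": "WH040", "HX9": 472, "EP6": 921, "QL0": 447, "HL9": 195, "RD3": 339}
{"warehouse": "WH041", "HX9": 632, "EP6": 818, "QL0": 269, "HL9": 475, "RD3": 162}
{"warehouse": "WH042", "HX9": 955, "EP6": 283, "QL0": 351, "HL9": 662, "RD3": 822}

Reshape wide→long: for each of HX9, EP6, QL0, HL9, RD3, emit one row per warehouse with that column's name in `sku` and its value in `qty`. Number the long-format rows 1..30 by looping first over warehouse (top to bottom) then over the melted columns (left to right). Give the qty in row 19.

195

30 rows total (6 × 5). Row 19: index ⌊(19-1)/5⌋ = 3 into warehouse → WH040; (19-1) mod 5 = 3 into the melted columns → HL9.
So row 19 is (WH040, HL9, 195); qty = 195.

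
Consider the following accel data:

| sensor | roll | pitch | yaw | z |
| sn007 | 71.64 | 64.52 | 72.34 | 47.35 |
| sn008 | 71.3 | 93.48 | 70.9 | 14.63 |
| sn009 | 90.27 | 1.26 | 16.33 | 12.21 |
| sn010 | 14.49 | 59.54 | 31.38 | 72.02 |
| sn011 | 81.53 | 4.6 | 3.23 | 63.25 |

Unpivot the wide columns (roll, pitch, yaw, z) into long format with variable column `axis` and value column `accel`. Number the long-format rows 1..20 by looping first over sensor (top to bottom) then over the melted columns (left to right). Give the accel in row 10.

1.26

20 rows total (5 × 4). Row 10: index ⌊(10-1)/4⌋ = 2 into sensor → sn009; (10-1) mod 4 = 1 into the melted columns → pitch.
So row 10 is (sn009, pitch, 1.26); accel = 1.26.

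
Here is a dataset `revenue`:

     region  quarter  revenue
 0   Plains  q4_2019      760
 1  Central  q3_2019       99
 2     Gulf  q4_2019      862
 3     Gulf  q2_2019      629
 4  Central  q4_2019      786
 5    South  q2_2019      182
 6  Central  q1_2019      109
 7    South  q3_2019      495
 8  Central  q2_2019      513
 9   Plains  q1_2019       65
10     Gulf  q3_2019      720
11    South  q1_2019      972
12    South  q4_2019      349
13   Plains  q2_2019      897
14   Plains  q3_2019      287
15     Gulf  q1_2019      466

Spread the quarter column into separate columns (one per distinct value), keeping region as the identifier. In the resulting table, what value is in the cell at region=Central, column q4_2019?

786

Wide layout: rows indexed by region, columns are the 4 distinct quarter values (q4_2019, q3_2019, q2_2019, q1_2019).
Cell (region=Central, quarter=q4_2019) draws from the long row where region=Central and quarter=q4_2019, which has revenue=786.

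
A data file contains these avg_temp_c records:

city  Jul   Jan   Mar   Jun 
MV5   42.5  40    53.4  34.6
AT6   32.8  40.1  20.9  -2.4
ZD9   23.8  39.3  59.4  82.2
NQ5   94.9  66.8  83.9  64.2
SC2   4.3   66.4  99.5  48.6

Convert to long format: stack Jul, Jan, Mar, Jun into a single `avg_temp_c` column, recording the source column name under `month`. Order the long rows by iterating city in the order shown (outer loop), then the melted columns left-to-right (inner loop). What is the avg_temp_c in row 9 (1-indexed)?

23.8

20 rows total (5 × 4). Row 9: index ⌊(9-1)/4⌋ = 2 into city → ZD9; (9-1) mod 4 = 0 into the melted columns → Jul.
So row 9 is (ZD9, Jul, 23.8); avg_temp_c = 23.8.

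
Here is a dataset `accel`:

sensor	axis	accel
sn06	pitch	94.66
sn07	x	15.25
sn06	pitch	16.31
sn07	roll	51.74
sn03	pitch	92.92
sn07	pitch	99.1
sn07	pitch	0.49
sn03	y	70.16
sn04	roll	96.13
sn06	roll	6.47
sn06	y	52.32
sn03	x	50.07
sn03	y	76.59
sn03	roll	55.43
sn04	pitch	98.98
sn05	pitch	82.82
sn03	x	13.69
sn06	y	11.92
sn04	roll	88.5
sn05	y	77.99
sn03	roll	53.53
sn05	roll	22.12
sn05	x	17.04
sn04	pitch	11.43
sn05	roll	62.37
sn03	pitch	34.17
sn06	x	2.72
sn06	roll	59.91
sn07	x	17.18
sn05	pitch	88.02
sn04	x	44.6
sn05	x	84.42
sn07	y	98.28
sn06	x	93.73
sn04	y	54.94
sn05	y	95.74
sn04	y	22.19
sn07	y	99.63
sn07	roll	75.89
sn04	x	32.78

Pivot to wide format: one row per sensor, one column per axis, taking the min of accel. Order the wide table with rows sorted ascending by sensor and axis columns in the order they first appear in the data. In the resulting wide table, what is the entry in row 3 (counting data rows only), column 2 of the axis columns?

17.04

With rows sorted ascending by sensor, row 3 is sensor=sn05. axis columns in first-appearance order: pitch, x, roll, y; column 2 is x.
Long rows with sensor=sn05, axis=x: min(17.04, 84.42) = 17.04.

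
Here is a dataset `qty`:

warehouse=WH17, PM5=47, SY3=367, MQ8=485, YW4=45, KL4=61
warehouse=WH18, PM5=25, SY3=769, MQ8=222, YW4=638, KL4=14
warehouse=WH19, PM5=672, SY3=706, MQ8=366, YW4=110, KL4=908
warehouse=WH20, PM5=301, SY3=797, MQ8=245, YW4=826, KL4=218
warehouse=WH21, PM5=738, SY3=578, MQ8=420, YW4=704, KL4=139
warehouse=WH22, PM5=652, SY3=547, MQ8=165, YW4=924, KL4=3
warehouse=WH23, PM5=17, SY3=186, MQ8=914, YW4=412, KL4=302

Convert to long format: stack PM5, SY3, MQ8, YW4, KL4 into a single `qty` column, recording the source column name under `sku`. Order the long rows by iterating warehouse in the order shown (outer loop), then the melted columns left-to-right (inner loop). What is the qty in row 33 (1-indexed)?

914

35 rows total (7 × 5). Row 33: index ⌊(33-1)/5⌋ = 6 into warehouse → WH23; (33-1) mod 5 = 2 into the melted columns → MQ8.
So row 33 is (WH23, MQ8, 914); qty = 914.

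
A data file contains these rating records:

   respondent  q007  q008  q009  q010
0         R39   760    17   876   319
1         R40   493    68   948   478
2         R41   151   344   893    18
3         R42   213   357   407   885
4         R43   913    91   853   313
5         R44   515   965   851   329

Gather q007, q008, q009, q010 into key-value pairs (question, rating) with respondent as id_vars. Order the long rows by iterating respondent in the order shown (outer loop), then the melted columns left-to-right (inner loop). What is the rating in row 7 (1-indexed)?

24 rows total (6 × 4). Row 7: index ⌊(7-1)/4⌋ = 1 into respondent → R40; (7-1) mod 4 = 2 into the melted columns → q009.
So row 7 is (R40, q009, 948); rating = 948.

948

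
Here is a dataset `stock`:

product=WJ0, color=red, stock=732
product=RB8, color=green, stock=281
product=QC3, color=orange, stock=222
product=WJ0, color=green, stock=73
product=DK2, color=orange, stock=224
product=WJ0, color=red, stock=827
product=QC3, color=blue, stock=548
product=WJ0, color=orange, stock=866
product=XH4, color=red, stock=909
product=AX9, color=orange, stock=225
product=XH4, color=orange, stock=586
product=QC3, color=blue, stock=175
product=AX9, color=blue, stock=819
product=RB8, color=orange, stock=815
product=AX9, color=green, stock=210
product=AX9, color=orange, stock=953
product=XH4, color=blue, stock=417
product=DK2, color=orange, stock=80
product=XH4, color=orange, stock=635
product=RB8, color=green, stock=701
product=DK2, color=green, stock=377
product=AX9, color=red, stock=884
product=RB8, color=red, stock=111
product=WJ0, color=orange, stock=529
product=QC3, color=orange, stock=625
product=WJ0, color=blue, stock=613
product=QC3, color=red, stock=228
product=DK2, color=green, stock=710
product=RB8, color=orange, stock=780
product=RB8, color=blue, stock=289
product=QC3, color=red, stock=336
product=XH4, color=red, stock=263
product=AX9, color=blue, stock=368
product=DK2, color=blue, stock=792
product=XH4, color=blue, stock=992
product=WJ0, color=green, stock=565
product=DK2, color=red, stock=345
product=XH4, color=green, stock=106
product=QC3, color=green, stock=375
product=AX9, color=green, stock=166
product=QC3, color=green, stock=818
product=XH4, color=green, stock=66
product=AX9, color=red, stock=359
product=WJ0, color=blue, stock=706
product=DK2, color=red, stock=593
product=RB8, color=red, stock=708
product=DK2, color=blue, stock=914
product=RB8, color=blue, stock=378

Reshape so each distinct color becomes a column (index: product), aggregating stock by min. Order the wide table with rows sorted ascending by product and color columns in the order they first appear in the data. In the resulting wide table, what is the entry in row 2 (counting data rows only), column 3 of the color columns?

80

With rows sorted ascending by product, row 2 is product=DK2. color columns in first-appearance order: red, green, orange, blue; column 3 is orange.
Long rows with product=DK2, color=orange: min(224, 80) = 80.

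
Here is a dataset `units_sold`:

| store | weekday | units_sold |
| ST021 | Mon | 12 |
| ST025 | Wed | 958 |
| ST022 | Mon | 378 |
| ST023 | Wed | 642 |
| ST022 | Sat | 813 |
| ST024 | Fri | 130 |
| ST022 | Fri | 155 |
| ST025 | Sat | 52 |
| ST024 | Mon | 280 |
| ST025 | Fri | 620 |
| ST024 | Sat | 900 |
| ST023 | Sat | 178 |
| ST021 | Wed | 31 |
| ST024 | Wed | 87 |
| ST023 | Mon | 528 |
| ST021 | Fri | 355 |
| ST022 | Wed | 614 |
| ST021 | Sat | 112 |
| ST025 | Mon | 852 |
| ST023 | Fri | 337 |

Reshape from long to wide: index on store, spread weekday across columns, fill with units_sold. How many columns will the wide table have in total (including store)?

5

1 column for store plus 4 distinct weekday values → 5 columns.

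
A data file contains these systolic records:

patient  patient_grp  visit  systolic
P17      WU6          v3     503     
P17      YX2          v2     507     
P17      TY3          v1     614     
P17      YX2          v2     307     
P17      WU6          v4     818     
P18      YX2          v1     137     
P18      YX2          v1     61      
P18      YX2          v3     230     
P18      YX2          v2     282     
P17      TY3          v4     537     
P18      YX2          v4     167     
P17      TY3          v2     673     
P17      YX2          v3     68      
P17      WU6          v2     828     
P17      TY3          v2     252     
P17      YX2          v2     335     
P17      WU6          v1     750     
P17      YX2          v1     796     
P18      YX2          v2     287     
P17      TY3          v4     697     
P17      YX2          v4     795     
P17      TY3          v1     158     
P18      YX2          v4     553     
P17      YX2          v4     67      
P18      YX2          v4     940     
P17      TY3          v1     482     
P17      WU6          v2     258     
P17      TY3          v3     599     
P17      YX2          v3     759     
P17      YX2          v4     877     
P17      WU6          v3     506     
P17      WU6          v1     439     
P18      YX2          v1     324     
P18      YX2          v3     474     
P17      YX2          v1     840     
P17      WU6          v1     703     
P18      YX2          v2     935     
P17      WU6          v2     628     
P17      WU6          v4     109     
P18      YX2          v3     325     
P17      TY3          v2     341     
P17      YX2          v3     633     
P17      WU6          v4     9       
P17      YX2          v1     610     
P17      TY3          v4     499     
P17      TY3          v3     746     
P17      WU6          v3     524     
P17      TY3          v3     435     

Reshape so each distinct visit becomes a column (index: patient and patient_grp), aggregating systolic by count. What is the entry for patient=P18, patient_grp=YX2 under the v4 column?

Rows with patient=P18, patient_grp=YX2 and visit=v4: systolic values are 167, 553, 940.
3 rows match — count = 3.

3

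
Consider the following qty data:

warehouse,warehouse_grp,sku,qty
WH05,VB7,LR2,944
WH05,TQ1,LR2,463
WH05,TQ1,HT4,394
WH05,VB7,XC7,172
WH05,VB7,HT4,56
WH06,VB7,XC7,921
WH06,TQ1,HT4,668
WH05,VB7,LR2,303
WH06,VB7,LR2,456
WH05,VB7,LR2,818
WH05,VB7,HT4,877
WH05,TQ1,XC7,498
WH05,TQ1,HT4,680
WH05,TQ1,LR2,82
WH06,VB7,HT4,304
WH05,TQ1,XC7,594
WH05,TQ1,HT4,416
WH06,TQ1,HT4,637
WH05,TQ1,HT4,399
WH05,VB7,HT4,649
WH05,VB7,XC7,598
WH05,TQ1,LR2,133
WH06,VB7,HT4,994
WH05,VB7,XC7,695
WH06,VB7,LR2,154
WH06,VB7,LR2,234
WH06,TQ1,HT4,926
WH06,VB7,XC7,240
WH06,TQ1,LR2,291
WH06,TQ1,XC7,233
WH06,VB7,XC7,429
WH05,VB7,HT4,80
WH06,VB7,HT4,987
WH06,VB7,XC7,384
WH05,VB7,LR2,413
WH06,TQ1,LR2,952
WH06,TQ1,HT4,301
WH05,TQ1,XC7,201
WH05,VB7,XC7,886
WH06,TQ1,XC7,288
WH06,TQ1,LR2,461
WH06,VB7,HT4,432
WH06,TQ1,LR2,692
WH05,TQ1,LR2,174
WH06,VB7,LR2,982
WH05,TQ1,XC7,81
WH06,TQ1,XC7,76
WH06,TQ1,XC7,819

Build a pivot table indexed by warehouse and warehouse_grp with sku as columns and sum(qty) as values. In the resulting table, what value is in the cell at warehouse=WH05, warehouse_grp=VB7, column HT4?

1662

Rows with warehouse=WH05, warehouse_grp=VB7 and sku=HT4: qty values are 56, 877, 649, 80.
56 + 877 + 649 + 80 = 1662.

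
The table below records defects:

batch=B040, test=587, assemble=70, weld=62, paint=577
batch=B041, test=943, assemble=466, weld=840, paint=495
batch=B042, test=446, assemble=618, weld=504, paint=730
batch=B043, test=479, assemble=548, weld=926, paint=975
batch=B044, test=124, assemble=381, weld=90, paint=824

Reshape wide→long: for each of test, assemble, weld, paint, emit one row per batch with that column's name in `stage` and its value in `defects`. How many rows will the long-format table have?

20

5 batch values × 4 melted columns = 20 rows.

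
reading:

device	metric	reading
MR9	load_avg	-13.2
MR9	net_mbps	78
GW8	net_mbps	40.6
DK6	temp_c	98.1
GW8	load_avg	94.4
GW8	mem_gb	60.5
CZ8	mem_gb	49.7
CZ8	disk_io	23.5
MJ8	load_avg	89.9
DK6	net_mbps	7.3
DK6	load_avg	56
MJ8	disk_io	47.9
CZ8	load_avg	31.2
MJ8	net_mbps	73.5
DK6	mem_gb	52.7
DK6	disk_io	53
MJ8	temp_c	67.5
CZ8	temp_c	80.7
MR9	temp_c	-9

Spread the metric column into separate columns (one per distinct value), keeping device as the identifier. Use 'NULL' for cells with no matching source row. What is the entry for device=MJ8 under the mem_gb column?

NULL

No long-format row has device=MJ8 and metric=mem_gb, so the cell is NULL.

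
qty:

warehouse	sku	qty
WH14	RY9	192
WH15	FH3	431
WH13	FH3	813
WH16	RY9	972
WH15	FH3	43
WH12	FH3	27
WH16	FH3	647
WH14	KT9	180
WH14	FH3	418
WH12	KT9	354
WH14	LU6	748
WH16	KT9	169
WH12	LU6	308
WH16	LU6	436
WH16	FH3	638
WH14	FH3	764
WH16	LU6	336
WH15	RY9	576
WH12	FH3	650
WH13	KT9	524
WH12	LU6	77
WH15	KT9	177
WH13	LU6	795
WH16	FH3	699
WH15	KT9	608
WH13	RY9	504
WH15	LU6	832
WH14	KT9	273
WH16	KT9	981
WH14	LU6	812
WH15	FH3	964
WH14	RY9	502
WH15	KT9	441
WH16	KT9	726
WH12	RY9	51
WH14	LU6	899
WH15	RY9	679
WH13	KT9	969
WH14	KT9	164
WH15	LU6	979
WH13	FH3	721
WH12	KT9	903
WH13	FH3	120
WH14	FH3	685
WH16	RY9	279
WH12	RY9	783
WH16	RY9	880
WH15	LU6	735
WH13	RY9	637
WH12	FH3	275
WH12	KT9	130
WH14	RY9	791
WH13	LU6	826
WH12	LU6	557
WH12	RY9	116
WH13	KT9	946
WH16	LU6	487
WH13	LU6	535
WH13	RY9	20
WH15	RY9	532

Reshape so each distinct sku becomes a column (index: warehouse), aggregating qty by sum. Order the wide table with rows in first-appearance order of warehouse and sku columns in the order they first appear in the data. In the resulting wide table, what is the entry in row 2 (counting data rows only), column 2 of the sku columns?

With rows in first-appearance order of warehouse, row 2 is warehouse=WH15. sku columns in first-appearance order: RY9, FH3, KT9, LU6; column 2 is FH3.
Long rows with warehouse=WH15, sku=FH3: 431 + 43 + 964 = 1438.

1438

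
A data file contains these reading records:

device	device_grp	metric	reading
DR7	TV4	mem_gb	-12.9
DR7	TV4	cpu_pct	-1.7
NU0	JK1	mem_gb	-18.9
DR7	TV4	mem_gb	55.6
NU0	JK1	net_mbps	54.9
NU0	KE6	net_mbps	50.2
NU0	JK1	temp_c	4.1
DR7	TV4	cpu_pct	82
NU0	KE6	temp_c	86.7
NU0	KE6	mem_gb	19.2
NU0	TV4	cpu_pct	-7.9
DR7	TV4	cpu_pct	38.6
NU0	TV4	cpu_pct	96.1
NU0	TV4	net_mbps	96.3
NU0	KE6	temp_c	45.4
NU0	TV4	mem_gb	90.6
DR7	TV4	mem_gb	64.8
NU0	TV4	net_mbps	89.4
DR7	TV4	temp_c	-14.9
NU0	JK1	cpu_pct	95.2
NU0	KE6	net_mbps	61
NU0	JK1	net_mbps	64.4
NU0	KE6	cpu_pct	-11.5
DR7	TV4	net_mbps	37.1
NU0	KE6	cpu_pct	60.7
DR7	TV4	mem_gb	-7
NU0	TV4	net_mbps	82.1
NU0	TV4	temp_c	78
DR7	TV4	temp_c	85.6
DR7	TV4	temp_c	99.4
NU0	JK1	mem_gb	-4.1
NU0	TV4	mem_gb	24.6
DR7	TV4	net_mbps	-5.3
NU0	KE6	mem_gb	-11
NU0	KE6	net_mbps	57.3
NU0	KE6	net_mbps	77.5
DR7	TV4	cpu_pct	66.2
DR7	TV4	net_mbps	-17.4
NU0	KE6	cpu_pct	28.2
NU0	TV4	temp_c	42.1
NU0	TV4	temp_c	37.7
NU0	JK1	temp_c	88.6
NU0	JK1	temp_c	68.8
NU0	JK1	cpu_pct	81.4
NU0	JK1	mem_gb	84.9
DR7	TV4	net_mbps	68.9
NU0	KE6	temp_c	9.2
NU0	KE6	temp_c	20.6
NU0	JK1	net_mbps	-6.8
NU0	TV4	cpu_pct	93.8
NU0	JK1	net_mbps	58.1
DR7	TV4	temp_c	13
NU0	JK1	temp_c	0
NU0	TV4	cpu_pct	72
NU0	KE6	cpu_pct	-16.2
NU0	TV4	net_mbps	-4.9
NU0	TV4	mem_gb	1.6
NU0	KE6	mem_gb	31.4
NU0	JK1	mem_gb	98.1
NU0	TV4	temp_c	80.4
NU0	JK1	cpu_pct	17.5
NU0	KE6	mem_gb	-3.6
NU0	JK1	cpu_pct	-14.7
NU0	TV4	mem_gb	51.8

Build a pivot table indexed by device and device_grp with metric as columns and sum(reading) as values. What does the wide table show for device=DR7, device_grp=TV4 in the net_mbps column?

83.3

Rows with device=DR7, device_grp=TV4 and metric=net_mbps: reading values are 37.1, -5.3, -17.4, 68.9.
37.1 + -5.3 + -17.4 + 68.9 = 83.3.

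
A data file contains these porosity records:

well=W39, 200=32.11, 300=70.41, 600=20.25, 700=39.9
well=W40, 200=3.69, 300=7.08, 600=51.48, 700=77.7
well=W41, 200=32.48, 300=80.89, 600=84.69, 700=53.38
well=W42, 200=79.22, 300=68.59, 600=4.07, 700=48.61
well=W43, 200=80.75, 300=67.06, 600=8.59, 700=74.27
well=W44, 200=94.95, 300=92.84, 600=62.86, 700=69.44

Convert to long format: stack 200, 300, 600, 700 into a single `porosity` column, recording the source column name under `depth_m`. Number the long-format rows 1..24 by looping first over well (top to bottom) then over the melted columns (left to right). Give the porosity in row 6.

24 rows total (6 × 4). Row 6: index ⌊(6-1)/4⌋ = 1 into well → W40; (6-1) mod 4 = 1 into the melted columns → 300.
So row 6 is (W40, 300, 7.08); porosity = 7.08.

7.08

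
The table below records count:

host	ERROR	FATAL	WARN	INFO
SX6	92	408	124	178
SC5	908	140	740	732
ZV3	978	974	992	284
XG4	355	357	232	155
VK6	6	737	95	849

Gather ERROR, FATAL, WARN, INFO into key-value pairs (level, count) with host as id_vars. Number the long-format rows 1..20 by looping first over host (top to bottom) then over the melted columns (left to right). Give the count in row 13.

20 rows total (5 × 4). Row 13: index ⌊(13-1)/4⌋ = 3 into host → XG4; (13-1) mod 4 = 0 into the melted columns → ERROR.
So row 13 is (XG4, ERROR, 355); count = 355.

355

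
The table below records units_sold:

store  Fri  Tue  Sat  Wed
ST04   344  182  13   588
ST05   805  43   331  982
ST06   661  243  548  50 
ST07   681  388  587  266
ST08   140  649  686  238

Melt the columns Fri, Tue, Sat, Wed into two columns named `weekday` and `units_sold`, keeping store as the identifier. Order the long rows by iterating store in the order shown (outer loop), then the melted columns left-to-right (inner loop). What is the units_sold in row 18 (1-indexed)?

649

20 rows total (5 × 4). Row 18: index ⌊(18-1)/4⌋ = 4 into store → ST08; (18-1) mod 4 = 1 into the melted columns → Tue.
So row 18 is (ST08, Tue, 649); units_sold = 649.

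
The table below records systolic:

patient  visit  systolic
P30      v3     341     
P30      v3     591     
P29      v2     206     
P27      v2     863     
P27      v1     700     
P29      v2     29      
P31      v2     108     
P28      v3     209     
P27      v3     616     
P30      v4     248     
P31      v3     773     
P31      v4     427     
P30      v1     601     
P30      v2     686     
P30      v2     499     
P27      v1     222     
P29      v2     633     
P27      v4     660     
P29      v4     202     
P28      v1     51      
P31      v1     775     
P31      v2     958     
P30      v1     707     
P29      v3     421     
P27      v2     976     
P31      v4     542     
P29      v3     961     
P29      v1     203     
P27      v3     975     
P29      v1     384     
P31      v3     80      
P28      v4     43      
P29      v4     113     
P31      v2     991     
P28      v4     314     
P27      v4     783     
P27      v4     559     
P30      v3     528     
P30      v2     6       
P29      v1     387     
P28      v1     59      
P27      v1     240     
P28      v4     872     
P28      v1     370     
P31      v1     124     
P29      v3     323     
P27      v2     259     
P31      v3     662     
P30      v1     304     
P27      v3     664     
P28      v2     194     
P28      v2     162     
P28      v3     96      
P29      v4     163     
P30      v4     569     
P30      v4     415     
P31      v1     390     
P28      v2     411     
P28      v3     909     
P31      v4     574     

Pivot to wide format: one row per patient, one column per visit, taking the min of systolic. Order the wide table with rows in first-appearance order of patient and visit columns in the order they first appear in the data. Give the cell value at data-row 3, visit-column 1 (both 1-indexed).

616

With rows in first-appearance order of patient, row 3 is patient=P27. visit columns in first-appearance order: v3, v2, v1, v4; column 1 is v3.
Long rows with patient=P27, visit=v3: min(616, 975, 664) = 616.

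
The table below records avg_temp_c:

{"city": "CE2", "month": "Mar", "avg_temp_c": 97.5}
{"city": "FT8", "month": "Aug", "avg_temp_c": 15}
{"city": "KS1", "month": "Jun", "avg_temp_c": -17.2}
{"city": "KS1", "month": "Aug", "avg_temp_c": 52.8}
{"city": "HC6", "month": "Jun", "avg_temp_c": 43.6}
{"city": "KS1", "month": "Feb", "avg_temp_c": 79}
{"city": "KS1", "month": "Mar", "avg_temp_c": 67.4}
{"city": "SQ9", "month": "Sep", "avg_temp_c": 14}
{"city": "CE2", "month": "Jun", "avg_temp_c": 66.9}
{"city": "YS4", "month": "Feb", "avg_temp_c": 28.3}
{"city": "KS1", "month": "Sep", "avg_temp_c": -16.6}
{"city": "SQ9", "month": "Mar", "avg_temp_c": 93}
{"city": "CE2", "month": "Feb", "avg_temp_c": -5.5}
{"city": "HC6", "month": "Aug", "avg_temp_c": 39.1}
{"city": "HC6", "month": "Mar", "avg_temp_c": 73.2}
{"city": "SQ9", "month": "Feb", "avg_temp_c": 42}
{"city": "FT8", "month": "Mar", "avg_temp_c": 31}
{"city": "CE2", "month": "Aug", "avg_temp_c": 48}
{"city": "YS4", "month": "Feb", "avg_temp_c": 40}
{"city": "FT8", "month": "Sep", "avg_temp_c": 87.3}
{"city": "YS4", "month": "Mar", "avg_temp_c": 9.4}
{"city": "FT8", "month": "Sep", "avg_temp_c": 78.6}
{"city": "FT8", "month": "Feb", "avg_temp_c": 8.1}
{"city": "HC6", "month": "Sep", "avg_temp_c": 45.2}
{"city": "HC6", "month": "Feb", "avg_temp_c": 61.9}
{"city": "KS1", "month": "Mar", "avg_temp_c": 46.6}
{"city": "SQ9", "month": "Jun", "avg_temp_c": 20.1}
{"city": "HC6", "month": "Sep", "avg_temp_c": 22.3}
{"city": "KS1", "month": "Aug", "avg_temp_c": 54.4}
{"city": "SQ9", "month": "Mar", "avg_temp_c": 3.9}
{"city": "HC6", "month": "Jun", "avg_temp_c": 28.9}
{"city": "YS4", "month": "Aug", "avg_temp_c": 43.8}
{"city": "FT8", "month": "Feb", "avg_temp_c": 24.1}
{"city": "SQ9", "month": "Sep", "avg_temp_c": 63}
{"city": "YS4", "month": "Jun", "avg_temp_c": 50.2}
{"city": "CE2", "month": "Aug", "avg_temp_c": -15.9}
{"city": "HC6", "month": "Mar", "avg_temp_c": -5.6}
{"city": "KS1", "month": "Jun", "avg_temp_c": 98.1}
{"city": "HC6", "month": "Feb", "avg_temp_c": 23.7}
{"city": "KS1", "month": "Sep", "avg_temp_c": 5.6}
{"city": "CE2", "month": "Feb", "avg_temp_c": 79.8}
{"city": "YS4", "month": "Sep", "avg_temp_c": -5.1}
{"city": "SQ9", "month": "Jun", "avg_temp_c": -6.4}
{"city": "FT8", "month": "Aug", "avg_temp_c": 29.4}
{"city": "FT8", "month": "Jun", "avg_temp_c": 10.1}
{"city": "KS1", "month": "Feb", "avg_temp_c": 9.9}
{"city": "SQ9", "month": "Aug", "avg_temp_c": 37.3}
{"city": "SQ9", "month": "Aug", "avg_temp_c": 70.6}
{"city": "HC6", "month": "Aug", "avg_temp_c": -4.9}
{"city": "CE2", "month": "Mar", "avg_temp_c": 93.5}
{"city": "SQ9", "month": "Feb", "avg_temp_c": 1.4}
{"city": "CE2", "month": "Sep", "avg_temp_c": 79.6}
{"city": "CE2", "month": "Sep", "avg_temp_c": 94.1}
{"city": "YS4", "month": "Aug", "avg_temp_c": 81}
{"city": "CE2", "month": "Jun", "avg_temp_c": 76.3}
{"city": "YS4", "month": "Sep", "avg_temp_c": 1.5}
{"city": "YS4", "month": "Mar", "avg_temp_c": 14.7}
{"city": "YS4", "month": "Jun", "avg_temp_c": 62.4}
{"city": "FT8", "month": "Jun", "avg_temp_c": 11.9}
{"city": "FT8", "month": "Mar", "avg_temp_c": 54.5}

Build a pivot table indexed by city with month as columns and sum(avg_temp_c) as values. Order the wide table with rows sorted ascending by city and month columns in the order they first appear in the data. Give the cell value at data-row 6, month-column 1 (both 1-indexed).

With rows sorted ascending by city, row 6 is city=YS4. month columns in first-appearance order: Mar, Aug, Jun, Feb, Sep; column 1 is Mar.
Long rows with city=YS4, month=Mar: 9.4 + 14.7 = 24.1.

24.1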